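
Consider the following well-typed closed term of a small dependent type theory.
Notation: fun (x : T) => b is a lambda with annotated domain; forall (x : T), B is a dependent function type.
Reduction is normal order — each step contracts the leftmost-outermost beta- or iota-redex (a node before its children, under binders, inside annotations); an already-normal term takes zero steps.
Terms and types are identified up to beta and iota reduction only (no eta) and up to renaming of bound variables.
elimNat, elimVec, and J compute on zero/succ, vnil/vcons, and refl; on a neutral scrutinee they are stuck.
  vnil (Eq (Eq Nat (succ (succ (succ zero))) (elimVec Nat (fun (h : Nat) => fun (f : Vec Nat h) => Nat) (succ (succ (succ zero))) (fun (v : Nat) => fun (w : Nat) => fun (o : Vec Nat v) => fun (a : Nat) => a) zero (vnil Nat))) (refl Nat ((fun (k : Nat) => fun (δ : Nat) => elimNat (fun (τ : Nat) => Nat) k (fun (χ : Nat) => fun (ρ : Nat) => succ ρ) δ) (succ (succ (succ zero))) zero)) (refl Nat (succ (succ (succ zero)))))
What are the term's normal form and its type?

resulting normal form:
  vnil (Eq (Eq Nat (succ (succ (succ zero))) (succ (succ (succ zero)))) (refl Nat (succ (succ (succ zero)))) (refl Nat (succ (succ (succ zero)))))
the term's type:
  Vec (Eq (Eq Nat (succ (succ (succ zero))) (succ (succ (succ zero)))) (refl Nat (succ (succ (succ zero)))) (refl Nat (succ (succ (succ zero))))) zero
observation: the leftmost-outermost redex is an elimVec iota-redex, and normalization takes 4 steps.


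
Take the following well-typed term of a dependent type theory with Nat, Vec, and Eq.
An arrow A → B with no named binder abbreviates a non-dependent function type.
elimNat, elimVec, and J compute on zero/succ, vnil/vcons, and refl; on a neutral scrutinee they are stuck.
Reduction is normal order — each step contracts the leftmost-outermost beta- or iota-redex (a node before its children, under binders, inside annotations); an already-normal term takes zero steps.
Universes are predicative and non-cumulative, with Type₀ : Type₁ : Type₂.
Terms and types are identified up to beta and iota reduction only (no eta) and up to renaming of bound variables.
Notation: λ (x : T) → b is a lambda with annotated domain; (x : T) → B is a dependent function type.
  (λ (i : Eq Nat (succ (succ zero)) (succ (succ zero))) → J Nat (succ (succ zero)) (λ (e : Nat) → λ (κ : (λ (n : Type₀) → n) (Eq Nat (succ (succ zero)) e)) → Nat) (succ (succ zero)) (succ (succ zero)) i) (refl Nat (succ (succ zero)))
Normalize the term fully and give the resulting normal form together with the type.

normal form:
  succ (succ zero)
the term's type:
  Nat
observation: normalization takes exactly 2 steps under the normal-order strategy.


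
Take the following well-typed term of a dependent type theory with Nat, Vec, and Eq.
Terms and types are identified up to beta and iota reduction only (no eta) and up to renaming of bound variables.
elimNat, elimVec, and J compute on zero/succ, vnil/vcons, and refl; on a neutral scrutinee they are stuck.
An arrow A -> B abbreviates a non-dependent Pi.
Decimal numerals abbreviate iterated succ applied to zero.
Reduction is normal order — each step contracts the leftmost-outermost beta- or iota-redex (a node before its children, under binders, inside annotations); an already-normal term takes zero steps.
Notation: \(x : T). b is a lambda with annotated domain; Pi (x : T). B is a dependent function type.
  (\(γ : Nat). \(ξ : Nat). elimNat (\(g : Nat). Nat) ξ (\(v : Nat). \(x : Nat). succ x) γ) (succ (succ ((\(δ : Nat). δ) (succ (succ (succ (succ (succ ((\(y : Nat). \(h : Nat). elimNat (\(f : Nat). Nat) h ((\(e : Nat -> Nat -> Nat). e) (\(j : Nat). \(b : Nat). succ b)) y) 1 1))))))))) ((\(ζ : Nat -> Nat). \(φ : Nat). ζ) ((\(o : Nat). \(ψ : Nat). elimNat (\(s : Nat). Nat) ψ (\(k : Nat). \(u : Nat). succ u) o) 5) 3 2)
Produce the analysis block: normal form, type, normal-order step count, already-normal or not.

resulting normal form:
  16
inferred type:
  Nat
steps to reach normal form (normal order): 58
already normal: no
first redex: a beta-redex


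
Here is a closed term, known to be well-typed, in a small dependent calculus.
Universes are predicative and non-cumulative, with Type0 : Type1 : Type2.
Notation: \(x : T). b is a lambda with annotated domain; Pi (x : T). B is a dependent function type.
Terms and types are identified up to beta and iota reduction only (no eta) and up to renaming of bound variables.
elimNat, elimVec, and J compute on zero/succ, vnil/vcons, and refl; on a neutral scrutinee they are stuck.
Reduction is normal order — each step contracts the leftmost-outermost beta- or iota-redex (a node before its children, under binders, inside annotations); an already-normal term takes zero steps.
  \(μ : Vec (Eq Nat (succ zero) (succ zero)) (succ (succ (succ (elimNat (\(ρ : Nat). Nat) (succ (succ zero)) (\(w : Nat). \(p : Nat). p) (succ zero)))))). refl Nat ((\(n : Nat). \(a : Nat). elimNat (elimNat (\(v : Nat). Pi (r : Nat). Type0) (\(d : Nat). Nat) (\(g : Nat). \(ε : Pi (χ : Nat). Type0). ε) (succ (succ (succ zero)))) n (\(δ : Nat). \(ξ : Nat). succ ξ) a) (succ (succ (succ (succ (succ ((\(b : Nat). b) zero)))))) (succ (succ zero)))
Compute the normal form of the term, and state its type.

resulting normal form:
  \(μ : Vec (Eq Nat (succ zero) (succ zero)) (succ (succ (succ (succ (succ zero)))))). refl Nat (succ (succ (succ (succ (succ (succ (succ zero)))))))
inferred type:
  Pi (μ : Vec (Eq Nat (succ zero) (succ zero)) (succ (succ (succ (succ (succ zero)))))). Eq Nat (succ (succ (succ (succ (succ (succ (succ zero))))))) (succ (succ (succ (succ (succ (succ (succ zero)))))))


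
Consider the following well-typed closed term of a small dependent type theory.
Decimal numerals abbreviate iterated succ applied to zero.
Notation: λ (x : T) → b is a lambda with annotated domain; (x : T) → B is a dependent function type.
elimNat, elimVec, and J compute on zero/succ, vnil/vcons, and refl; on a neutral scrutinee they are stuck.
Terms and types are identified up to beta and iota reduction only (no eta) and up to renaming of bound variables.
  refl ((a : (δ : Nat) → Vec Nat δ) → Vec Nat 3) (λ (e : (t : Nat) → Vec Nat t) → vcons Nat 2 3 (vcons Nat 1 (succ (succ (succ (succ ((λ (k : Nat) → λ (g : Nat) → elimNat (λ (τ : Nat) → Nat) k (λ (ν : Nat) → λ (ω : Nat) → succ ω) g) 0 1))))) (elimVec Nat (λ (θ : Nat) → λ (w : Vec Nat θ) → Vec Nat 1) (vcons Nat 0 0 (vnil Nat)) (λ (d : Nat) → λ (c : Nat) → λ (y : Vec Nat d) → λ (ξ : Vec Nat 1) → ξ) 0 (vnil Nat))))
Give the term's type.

the term's type:
  Eq ((a : (δ : Nat) → Vec Nat δ) → Vec Nat 3) (λ (e : (t : Nat) → Vec Nat t) → vcons Nat 2 3 (vcons Nat 1 5 (vcons Nat 0 0 (vnil Nat)))) (λ (k : (g : Nat) → Vec Nat g) → vcons Nat 2 3 (vcons Nat 1 5 (vcons Nat 0 0 (vnil Nat))))


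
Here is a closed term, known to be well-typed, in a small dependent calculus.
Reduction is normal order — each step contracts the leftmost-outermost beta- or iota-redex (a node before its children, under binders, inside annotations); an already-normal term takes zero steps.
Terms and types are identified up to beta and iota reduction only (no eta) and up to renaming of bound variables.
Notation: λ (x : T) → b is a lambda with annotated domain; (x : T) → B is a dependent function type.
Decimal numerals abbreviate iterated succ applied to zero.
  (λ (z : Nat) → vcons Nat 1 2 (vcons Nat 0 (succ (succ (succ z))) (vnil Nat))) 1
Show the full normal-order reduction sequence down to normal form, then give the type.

normal-order reduction sequence:
  (λ (z : Nat) → vcons Nat 1 2 (vcons Nat 0 (succ (succ (succ z))) (vnil Nat))) 1
  ~> vcons Nat 1 2 (vcons Nat 0 4 (vnil Nat))
the term's type:
  Vec Nat 2


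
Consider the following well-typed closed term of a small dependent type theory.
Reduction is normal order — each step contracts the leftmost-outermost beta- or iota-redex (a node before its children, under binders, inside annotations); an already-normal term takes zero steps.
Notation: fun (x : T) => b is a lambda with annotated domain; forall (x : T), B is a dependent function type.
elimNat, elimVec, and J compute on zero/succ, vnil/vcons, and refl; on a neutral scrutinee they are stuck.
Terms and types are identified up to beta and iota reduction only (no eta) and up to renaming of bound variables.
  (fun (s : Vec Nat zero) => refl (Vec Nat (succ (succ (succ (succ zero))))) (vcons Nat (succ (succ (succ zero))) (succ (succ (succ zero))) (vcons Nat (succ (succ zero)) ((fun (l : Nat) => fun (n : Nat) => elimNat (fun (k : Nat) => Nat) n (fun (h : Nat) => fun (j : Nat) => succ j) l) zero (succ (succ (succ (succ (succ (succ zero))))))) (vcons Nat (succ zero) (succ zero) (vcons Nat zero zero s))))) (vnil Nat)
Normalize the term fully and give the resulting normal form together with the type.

resulting normal form:
  refl (Vec Nat (succ (succ (succ (succ zero))))) (vcons Nat (succ (succ (succ zero))) (succ (succ (succ zero))) (vcons Nat (succ (succ zero)) (succ (succ (succ (succ (succ (succ zero)))))) (vcons Nat (succ zero) (succ zero) (vcons Nat zero zero (vnil Nat)))))
inferred type:
  Eq (Vec Nat (succ (succ (succ (succ zero))))) (vcons Nat (succ (succ (succ zero))) (succ (succ (succ zero))) (vcons Nat (succ (succ zero)) (succ (succ (succ (succ (succ (succ zero)))))) (vcons Nat (succ zero) (succ zero) (vcons Nat zero zero (vnil Nat))))) (vcons Nat (succ (succ (succ zero))) (succ (succ (succ zero))) (vcons Nat (succ (succ zero)) (succ (succ (succ (succ (succ (succ zero)))))) (vcons Nat (succ zero) (succ zero) (vcons Nat zero zero (vnil Nat)))))


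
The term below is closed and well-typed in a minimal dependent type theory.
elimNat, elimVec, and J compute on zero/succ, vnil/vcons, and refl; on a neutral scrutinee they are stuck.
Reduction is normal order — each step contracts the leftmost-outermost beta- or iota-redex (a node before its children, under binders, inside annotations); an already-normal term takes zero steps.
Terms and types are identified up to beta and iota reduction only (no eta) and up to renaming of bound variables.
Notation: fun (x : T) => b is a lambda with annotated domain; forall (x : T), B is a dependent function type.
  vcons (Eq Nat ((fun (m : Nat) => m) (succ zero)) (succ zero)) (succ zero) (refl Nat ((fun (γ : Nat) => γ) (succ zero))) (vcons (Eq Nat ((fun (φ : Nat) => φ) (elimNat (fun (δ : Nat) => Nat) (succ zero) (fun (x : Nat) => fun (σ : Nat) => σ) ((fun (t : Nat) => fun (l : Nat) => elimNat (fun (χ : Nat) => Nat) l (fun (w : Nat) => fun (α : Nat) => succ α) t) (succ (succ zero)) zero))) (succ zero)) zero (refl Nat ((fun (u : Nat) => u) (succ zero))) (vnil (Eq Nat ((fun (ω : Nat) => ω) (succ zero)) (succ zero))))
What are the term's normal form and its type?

reduced normal form:
  vcons (Eq Nat (succ zero) (succ zero)) (succ zero) (refl Nat (succ zero)) (vcons (Eq Nat (succ zero) (succ zero)) zero (refl Nat (succ zero)) (vnil (Eq Nat (succ zero) (succ zero))))
inferred type:
  Vec (Eq Nat (succ zero) (succ zero)) (succ (succ zero))


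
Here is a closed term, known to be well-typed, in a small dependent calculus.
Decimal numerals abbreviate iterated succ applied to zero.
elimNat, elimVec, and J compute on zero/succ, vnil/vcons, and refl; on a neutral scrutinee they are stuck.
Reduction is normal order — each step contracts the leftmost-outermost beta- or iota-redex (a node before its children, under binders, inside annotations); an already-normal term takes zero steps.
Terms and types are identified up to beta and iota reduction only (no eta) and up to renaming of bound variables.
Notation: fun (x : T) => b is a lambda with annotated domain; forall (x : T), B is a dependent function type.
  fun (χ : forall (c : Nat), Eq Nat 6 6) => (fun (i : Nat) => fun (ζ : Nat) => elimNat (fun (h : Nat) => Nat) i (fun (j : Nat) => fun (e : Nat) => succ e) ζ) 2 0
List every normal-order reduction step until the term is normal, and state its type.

normal-order reduction:
  fun (χ : forall (c : Nat), Eq Nat 6 6) => (fun (i : Nat) => fun (ζ : Nat) => elimNat (fun (h : Nat) => Nat) i (fun (j : Nat) => fun (e : Nat) => succ e) ζ) 2 0
  ~> fun (χ : forall (c : Nat), Eq Nat 6 6) => (fun (i : Nat) => elimNat (fun (ζ : Nat) => Nat) 2 (fun (h : Nat) => fun (j : Nat) => succ j) i) 0
  ~> fun (χ : forall (c : Nat), Eq Nat 6 6) => elimNat (fun (i : Nat) => Nat) 2 (fun (ζ : Nat) => fun (h : Nat) => succ h) 0
  ~> fun (χ : forall (c : Nat), Eq Nat 6 6) => 2
inferred type:
  forall (χ : forall (c : Nat), Eq Nat 6 6), Nat


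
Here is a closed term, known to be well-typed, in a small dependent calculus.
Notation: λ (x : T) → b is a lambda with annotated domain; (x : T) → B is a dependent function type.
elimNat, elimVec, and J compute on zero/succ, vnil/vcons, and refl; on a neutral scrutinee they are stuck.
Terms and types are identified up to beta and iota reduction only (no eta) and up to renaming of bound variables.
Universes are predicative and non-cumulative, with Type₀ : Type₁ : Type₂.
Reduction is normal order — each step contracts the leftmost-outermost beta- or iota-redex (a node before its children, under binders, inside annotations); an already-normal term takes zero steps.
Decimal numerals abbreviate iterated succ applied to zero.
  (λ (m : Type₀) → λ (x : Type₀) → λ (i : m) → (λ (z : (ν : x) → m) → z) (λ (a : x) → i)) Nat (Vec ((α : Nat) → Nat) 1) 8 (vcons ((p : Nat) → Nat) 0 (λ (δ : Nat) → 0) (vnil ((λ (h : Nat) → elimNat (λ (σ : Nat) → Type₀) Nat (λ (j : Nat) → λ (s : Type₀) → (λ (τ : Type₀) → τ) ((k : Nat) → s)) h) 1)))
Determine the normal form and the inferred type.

normal form:
  8
the term's type:
  Nat
observation: the leftmost-outermost redex is a beta-redex, and normalization takes 5 steps.


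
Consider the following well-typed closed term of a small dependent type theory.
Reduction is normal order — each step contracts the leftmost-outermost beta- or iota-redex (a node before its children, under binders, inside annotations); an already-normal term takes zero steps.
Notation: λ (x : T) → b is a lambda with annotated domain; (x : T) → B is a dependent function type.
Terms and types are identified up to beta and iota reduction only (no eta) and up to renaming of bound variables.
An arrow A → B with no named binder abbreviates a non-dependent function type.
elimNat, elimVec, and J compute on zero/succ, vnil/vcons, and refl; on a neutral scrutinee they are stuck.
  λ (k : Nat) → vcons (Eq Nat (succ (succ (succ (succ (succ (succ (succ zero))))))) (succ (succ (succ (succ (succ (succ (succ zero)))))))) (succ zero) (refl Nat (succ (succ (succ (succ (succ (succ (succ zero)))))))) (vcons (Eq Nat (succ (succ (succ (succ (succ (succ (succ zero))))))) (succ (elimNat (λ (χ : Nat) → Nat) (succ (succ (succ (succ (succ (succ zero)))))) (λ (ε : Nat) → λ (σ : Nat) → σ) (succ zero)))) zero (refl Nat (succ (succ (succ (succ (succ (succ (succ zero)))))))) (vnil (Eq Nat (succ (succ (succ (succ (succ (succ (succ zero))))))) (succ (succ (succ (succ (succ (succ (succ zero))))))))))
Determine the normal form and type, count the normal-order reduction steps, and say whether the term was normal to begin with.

normal form:
  λ (k : Nat) → vcons (Eq Nat (succ (succ (succ (succ (succ (succ (succ zero))))))) (succ (succ (succ (succ (succ (succ (succ zero)))))))) (succ zero) (refl Nat (succ (succ (succ (succ (succ (succ (succ zero)))))))) (vcons (Eq Nat (succ (succ (succ (succ (succ (succ (succ zero))))))) (succ (succ (succ (succ (succ (succ (succ zero)))))))) zero (refl Nat (succ (succ (succ (succ (succ (succ (succ zero)))))))) (vnil (Eq Nat (succ (succ (succ (succ (succ (succ (succ zero))))))) (succ (succ (succ (succ (succ (succ (succ zero))))))))))
type:
  Nat → Vec (Eq Nat (succ (succ (succ (succ (succ (succ (succ zero))))))) (succ (succ (succ (succ (succ (succ (succ zero)))))))) (succ (succ zero))
steps to reach normal form (normal order): 4
started in normal form: no
first redex: an elimNat iota-redex


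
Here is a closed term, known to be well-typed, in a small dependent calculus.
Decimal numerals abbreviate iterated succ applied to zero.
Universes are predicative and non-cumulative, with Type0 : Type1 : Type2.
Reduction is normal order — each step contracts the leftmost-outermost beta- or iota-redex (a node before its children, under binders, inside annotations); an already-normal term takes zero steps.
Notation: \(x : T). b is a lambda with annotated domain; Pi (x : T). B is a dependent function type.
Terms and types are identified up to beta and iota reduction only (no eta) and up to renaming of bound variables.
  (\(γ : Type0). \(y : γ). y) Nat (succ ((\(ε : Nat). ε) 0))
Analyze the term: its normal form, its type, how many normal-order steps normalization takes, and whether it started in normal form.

reduced normal form:
  1
the term's type:
  Nat
steps to reach normal form (normal order): 3
already normal: no
first contracted redex: a beta-redex


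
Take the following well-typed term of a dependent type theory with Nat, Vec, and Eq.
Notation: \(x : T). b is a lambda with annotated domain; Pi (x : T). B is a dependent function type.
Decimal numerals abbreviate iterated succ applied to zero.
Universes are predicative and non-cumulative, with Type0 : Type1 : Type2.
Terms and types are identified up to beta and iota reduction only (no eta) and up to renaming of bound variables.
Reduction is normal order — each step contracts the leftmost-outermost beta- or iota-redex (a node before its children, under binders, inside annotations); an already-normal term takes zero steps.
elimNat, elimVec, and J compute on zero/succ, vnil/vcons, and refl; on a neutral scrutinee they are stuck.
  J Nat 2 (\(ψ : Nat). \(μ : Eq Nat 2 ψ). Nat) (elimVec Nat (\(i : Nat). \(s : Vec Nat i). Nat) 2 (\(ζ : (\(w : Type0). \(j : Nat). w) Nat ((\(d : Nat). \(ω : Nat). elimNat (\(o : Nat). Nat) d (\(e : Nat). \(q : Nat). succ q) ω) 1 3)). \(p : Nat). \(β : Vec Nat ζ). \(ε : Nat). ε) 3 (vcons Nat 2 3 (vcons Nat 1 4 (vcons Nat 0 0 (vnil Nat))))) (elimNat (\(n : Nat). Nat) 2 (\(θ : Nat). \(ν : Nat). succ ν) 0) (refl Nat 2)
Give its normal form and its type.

resulting normal form:
  2
type:
  Nat


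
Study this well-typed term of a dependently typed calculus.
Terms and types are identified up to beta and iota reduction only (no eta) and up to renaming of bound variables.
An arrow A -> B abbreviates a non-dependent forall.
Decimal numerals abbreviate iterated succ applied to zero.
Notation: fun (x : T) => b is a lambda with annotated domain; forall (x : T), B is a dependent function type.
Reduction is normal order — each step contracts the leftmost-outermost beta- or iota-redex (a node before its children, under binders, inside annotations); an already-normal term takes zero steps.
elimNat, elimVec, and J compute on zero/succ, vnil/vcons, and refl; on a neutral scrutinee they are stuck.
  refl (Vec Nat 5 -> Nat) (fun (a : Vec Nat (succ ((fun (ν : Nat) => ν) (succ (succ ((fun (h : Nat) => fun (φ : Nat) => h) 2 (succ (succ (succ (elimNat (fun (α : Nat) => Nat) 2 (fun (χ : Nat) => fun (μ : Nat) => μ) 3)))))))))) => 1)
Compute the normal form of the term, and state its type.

reduced normal form:
  refl (Vec Nat 5 -> Nat) (fun (a : Vec Nat 5) => 1)
the term's type:
  Eq (Vec Nat 5 -> Nat) (fun (a : Vec Nat 5) => 1) (fun (ν : Vec Nat 5) => 1)


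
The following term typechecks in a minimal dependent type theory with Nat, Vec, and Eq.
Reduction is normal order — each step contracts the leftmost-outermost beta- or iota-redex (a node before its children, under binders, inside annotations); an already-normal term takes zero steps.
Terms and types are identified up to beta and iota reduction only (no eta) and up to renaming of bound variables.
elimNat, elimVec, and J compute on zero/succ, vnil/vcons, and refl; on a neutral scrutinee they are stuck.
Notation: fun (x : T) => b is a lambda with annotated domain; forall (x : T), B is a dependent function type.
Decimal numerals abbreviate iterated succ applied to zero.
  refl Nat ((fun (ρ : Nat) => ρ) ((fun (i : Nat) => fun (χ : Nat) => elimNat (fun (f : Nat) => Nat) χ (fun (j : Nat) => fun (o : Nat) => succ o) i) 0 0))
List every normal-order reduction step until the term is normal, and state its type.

reduction (normal order):
  refl Nat ((fun (ρ : Nat) => ρ) ((fun (i : Nat) => fun (χ : Nat) => elimNat (fun (f : Nat) => Nat) χ (fun (j : Nat) => fun (o : Nat) => succ o) i) 0 0))
  ~> refl Nat ((fun (ρ : Nat) => fun (i : Nat) => elimNat (fun (χ : Nat) => Nat) i (fun (f : Nat) => fun (j : Nat) => succ j) ρ) 0 0)
  ~> refl Nat ((fun (ρ : Nat) => elimNat (fun (i : Nat) => Nat) ρ (fun (χ : Nat) => fun (f : Nat) => succ f) 0) 0)
  ~> refl Nat (elimNat (fun (ρ : Nat) => Nat) 0 (fun (i : Nat) => fun (χ : Nat) => succ χ) 0)
  ~> refl Nat 0
type:
  Eq Nat 0 0


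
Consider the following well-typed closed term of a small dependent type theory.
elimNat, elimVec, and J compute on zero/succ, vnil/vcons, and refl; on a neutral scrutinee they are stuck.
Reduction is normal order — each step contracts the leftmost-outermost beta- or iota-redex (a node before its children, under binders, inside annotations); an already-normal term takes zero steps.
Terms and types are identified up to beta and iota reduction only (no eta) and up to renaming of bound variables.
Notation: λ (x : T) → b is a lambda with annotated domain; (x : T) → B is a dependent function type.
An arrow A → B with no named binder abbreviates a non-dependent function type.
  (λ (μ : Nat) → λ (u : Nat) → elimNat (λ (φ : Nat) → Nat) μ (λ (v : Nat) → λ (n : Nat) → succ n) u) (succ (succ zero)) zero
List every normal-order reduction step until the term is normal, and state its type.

normal-order reduction:
  (λ (μ : Nat) → λ (u : Nat) → elimNat (λ (φ : Nat) → Nat) μ (λ (v : Nat) → λ (n : Nat) → succ n) u) (succ (succ zero)) zero
  ~> (λ (μ : Nat) → elimNat (λ (u : Nat) → Nat) (succ (succ zero)) (λ (φ : Nat) → λ (v : Nat) → succ v) μ) zero
  ~> elimNat (λ (μ : Nat) → Nat) (succ (succ zero)) (λ (u : Nat) → λ (φ : Nat) → succ φ) zero
  ~> succ (succ zero)
type:
  Nat


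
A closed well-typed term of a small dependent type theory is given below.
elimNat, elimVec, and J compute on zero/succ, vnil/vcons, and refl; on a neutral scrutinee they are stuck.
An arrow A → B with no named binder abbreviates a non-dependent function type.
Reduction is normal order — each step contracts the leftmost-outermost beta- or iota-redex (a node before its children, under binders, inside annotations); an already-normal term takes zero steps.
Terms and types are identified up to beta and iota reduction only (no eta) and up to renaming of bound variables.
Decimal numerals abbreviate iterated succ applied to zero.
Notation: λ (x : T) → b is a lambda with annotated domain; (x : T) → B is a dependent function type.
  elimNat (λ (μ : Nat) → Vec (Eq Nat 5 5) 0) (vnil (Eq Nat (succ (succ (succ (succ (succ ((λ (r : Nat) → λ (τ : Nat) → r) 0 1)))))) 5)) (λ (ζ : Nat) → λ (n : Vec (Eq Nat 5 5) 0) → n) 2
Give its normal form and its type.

resulting normal form:
  vnil (Eq Nat 5 5)
type:
  Vec (Eq Nat 5 5) 0
observation: reduction starts at an elimNat iota-redex, and 9 normal-order steps reach the normal form.


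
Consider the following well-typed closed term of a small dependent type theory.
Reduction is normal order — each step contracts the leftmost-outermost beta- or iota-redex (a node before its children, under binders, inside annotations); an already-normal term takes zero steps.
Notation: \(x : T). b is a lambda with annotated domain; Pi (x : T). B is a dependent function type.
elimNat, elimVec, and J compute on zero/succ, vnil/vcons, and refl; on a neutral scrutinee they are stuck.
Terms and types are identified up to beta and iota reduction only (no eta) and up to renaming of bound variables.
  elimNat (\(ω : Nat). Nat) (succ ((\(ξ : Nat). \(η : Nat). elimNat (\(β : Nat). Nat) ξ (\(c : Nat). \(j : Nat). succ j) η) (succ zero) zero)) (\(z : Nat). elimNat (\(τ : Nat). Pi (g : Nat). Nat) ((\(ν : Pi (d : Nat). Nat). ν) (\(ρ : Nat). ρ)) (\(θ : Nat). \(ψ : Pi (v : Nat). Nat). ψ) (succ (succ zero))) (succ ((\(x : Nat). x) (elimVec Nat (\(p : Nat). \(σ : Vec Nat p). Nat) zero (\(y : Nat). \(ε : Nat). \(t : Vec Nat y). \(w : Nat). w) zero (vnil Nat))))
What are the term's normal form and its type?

normal form:
  succ (succ zero)
type:
  Nat
observation: the term reaches its normal form after 25 normal-order steps.


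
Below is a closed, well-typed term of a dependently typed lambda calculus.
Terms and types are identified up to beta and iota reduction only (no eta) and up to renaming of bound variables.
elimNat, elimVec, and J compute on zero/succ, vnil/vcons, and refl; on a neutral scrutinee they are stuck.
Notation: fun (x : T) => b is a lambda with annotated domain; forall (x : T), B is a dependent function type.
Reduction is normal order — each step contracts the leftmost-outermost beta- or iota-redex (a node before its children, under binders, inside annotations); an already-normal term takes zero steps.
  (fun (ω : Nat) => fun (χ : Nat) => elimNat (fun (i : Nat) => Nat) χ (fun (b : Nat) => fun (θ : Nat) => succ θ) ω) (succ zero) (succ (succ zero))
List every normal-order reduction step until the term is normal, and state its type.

normal-order reduction:
  (fun (ω : Nat) => fun (χ : Nat) => elimNat (fun (i : Nat) => Nat) χ (fun (b : Nat) => fun (θ : Nat) => succ θ) ω) (succ zero) (succ (succ zero))
  ~> (fun (ω : Nat) => elimNat (fun (χ : Nat) => Nat) ω (fun (i : Nat) => fun (b : Nat) => succ b) (succ zero)) (succ (succ zero))
  ~> elimNat (fun (ω : Nat) => Nat) (succ (succ zero)) (fun (χ : Nat) => fun (i : Nat) => succ i) (succ zero)
  ~> (fun (ω : Nat) => fun (χ : Nat) => succ χ) zero (elimNat (fun (i : Nat) => Nat) (succ (succ zero)) (fun (b : Nat) => fun (θ : Nat) => succ θ) zero)
  ~> (fun (ω : Nat) => succ ω) (elimNat (fun (χ : Nat) => Nat) (succ (succ zero)) (fun (i : Nat) => fun (b : Nat) => succ b) zero)
  ~> succ (elimNat (fun (ω : Nat) => Nat) (succ (succ zero)) (fun (χ : Nat) => fun (i : Nat) => succ i) zero)
  ~> succ (succ (succ zero))
the term's type:
  Nat


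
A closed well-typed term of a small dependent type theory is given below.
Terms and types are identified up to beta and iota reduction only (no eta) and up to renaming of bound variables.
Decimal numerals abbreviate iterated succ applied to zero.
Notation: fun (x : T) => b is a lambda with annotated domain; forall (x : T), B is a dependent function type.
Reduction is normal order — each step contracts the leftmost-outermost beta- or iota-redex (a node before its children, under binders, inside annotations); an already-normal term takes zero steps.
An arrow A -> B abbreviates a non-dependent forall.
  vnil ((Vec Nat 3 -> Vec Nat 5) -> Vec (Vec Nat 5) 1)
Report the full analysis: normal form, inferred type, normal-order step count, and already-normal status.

reduced normal form:
  vnil ((Vec Nat 3 -> Vec Nat 5) -> Vec (Vec Nat 5) 1)
type:
  Vec ((Vec Nat 3 -> Vec Nat 5) -> Vec (Vec Nat 5) 1) 0
steps to reach normal form (normal order): 0
term was already normal: yes


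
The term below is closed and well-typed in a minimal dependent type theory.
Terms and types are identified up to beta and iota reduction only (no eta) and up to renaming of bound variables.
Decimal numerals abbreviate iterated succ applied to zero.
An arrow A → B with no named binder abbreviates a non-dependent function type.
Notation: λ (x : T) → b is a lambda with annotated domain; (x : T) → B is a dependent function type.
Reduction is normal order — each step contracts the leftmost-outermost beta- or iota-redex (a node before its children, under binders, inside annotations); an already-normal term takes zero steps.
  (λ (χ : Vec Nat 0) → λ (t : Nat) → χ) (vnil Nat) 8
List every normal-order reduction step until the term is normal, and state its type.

normal-order reduction sequence:
  (λ (χ : Vec Nat 0) → λ (t : Nat) → χ) (vnil Nat) 8
  ~> (λ (χ : Nat) → vnil Nat) 8
  ~> vnil Nat
the term's type:
  Vec Nat 0


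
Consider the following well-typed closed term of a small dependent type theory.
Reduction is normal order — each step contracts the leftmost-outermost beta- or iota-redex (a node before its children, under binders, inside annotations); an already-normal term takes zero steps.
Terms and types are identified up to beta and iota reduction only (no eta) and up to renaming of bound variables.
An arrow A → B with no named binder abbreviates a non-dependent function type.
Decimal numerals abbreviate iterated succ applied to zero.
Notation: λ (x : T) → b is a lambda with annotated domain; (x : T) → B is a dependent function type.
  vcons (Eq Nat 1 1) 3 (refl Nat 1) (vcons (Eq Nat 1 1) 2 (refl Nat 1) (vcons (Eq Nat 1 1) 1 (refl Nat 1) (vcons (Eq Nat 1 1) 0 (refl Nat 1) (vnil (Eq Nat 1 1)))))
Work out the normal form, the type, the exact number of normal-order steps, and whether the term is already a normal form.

normal form:
  vcons (Eq Nat 1 1) 3 (refl Nat 1) (vcons (Eq Nat 1 1) 2 (refl Nat 1) (vcons (Eq Nat 1 1) 1 (refl Nat 1) (vcons (Eq Nat 1 1) 0 (refl Nat 1) (vnil (Eq Nat 1 1)))))
type:
  Vec (Eq Nat 1 1) 4
steps to reach normal form (normal order): 0
started in normal form: yes


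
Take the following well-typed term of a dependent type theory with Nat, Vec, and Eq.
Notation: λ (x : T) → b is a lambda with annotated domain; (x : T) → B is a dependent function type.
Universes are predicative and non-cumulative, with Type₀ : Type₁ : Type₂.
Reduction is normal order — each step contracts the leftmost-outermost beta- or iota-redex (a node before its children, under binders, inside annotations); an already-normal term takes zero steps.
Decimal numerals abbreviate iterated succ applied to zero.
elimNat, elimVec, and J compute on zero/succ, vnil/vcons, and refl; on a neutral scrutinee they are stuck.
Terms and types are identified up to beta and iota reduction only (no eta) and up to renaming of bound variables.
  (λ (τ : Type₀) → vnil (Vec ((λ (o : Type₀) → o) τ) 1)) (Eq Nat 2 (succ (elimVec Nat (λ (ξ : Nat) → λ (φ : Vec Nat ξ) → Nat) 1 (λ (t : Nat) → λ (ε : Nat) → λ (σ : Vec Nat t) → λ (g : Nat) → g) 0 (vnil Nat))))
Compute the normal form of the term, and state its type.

normal form:
  vnil (Vec (Eq Nat 2 2) 1)
inferred type:
  Vec (Vec (Eq Nat 2 2) 1) 0
observation: normalization takes exactly 3 steps under the normal-order strategy.


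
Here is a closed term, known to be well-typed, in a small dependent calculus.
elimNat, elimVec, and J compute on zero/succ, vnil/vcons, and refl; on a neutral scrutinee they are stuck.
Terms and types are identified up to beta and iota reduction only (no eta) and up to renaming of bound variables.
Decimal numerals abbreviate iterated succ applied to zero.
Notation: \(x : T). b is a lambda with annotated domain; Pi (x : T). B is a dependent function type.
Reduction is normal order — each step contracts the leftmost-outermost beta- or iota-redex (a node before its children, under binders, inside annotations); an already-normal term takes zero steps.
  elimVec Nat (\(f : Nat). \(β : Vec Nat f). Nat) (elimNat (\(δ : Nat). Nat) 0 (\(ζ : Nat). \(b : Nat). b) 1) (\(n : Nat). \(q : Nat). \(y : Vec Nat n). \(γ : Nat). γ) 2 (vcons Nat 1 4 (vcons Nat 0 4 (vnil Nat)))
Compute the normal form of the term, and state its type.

reduced normal form:
  0
type:
  Nat
observation: the term reaches its normal form after 15 normal-order steps.


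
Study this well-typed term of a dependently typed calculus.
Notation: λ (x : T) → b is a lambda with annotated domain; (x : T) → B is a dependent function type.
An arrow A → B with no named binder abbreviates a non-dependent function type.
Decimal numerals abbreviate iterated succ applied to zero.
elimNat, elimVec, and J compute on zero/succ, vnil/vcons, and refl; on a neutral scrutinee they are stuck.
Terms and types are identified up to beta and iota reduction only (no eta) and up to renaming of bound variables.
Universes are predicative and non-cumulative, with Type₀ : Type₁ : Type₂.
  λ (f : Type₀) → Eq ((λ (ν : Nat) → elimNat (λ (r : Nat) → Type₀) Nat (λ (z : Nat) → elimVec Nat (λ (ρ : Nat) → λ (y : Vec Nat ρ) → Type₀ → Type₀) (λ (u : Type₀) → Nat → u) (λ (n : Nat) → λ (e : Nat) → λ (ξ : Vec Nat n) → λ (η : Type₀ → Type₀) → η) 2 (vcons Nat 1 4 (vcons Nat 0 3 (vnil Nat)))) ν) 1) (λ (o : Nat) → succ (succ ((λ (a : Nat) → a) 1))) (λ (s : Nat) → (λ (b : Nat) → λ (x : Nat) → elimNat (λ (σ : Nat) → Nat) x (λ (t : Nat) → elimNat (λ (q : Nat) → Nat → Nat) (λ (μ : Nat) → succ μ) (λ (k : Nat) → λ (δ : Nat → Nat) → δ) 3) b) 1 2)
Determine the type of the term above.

the term's type:
  Type₀ → Type₀


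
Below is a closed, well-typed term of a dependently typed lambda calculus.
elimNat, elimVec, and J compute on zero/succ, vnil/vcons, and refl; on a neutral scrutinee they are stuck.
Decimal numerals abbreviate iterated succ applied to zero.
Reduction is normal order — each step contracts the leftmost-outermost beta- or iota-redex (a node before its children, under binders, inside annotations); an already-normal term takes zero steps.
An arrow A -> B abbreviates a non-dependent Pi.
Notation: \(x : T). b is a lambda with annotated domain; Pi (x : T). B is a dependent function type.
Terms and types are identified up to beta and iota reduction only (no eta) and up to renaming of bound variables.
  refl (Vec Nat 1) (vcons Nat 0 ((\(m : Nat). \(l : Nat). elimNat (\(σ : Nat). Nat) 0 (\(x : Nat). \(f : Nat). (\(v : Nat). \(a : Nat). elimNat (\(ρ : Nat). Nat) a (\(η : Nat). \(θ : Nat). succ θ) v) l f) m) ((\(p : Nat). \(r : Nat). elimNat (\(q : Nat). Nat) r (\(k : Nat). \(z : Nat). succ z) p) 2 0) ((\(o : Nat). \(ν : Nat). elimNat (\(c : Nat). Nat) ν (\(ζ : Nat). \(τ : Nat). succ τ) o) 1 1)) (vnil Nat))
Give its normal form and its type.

resulting normal form:
  refl (Vec Nat 1) (vcons Nat 0 4 (vnil Nat))
inferred type:
  Eq (Vec Nat 1) (vcons Nat 0 4 (vnil Nat)) (vcons Nat 0 4 (vnil Nat))
observation: 33 normal-order steps normalize the term, beginning with a beta-redex.


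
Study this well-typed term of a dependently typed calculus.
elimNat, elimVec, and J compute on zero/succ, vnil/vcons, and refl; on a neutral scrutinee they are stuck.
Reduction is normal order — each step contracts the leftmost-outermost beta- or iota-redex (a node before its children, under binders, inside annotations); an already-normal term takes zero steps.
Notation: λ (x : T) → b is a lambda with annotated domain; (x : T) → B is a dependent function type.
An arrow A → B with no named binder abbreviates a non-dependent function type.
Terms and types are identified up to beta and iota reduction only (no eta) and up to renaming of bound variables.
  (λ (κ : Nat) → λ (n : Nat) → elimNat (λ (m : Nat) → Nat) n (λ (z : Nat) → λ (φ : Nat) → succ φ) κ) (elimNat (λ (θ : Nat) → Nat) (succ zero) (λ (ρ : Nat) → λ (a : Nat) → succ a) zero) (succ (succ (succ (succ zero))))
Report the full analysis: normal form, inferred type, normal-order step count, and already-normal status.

resulting normal form:
  succ (succ (succ (succ (succ zero))))
inferred type:
  Nat
steps to reach normal form (normal order): 7
started in normal form: no
first contracted redex: a beta-redex


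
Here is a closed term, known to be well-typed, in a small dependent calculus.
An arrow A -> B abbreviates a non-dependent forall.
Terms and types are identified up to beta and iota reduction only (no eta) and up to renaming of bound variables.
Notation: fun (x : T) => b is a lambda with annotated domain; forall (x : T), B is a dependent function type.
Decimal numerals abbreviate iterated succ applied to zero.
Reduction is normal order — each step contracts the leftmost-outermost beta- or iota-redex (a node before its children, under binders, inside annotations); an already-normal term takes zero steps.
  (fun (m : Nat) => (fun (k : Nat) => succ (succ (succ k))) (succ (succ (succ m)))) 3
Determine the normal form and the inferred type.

normal form:
  9
type:
  Nat
observation: 2 normal-order steps normalize the term, beginning with a beta-redex.


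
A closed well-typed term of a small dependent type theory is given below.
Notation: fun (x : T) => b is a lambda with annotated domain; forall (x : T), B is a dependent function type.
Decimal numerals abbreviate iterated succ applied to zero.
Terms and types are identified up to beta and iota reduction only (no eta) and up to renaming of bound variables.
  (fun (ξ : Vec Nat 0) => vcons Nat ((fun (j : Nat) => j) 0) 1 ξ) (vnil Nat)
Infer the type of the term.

the term's type:
  Vec Nat 1


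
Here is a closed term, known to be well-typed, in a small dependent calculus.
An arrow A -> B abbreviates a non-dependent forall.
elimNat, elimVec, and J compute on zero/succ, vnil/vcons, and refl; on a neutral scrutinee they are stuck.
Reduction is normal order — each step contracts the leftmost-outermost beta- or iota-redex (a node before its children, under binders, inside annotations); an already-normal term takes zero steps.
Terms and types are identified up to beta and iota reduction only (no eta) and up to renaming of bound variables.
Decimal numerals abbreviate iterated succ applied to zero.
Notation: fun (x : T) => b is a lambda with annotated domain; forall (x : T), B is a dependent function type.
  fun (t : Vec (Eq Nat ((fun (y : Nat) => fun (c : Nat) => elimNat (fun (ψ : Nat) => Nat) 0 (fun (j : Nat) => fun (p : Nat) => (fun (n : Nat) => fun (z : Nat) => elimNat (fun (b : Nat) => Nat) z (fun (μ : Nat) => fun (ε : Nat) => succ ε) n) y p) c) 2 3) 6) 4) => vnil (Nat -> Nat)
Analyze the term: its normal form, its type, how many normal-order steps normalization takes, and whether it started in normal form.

normal form:
  fun (t : Vec (Eq Nat 6 6) 4) => vnil (Nat -> Nat)
inferred type:
  Vec (Eq Nat 6 6) 4 -> Vec (Nat -> Nat) 0
reduction steps (normal order): 39
started in normal form: no
first contracted redex: a beta-redex


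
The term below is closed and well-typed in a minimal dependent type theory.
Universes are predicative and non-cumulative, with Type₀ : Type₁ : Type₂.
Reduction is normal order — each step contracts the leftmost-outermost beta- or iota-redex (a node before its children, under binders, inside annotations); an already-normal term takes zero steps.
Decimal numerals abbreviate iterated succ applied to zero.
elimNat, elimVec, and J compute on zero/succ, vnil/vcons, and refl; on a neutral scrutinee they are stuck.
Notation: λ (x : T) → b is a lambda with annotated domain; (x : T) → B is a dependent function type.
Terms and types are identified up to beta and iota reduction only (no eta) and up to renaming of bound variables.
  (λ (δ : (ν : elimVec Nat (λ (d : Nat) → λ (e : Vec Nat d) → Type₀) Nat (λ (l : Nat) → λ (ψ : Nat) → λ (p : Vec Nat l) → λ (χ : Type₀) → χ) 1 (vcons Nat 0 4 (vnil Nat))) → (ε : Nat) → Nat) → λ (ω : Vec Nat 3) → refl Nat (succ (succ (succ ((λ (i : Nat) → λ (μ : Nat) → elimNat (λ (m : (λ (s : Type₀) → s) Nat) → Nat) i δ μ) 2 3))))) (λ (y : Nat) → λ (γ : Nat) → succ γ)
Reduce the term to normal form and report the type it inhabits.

reduced normal form:
  λ (δ : Vec Nat 3) → refl Nat 8
the term's type:
  (δ : Vec Nat 3) → Eq Nat 8 8


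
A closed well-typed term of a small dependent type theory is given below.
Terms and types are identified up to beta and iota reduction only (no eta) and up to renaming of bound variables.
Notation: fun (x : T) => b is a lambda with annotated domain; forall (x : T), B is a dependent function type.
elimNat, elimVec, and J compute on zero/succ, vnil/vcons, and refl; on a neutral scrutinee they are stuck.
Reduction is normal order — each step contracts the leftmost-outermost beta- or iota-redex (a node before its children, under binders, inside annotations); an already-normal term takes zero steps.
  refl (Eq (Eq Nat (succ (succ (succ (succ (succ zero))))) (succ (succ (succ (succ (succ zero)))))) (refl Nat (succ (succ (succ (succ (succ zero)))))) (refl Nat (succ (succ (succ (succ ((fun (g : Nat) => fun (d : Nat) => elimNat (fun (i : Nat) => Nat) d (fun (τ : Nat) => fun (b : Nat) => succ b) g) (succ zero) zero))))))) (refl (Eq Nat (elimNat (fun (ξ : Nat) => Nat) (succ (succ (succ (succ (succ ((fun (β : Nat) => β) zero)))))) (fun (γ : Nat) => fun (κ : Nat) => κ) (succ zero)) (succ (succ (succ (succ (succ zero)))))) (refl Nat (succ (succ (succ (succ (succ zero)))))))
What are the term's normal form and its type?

resulting normal form:
  refl (Eq (Eq Nat (succ (succ (succ (succ (succ zero))))) (succ (succ (succ (succ (succ zero)))))) (refl Nat (succ (succ (succ (succ (succ zero)))))) (refl Nat (succ (succ (succ (succ (succ zero))))))) (refl (Eq Nat (succ (succ (succ (succ (succ zero))))) (succ (succ (succ (succ (succ zero)))))) (refl Nat (succ (succ (succ (succ (succ zero)))))))
type:
  Eq (Eq (Eq Nat (succ (succ (succ (succ (succ zero))))) (succ (succ (succ (succ (succ zero)))))) (refl Nat (succ (succ (succ (succ (succ zero)))))) (refl Nat (succ (succ (succ (succ (succ zero))))))) (refl (Eq Nat (succ (succ (succ (succ (succ zero))))) (succ (succ (succ (succ (succ zero)))))) (refl Nat (succ (succ (succ (succ (succ zero))))))) (refl (Eq Nat (succ (succ (succ (succ (succ zero))))) (succ (succ (succ (succ (succ zero)))))) (refl Nat (succ (succ (succ (succ (succ zero)))))))
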